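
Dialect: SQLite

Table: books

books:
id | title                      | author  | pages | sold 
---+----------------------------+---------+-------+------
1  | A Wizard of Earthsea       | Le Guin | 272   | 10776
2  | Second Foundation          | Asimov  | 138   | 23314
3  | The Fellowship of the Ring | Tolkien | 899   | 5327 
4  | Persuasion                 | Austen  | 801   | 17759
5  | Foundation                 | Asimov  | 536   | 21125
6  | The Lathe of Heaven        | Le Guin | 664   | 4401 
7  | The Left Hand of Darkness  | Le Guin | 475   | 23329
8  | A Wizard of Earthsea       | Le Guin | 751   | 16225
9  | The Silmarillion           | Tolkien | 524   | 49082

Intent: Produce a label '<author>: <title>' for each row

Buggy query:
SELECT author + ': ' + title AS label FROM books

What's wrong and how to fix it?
Bug: '+' is numeric addition; on text columns SQLite converts them to 0 instead of concatenating

Fix: Replace + with || to concatenate text

Corrected query:
SELECT author || ': ' || title AS label FROM books

Result:
label                              
-----------------------------------
Le Guin: A Wizard of Earthsea      
Asimov: Second Foundation          
Tolkien: The Fellowship of the Ring
Austen: Persuasion                 
Asimov: Foundation                 
Le Guin: The Lathe of Heaven       
Le Guin: The Left Hand of Darkness 
Le Guin: A Wizard of Earthsea      
Tolkien: The Silmarillion          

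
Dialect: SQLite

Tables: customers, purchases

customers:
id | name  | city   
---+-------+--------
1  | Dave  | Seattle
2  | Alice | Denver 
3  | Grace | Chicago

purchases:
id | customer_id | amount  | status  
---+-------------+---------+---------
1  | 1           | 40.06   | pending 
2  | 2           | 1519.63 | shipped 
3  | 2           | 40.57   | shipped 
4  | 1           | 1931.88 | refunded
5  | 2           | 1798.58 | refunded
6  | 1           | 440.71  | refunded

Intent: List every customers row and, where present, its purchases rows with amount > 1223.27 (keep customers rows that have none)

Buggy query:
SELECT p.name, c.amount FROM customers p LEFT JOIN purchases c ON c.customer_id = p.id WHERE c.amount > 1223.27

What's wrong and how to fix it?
Bug: A WHERE condition on the right-hand table after LEFT JOIN drops unmatched parents

Fix: Move the right-table condition into the ON clause so unmatched parents are kept

Corrected query:
SELECT p.name, c.amount FROM customers p LEFT JOIN purchases c ON c.customer_id = p.id AND c.amount > 1223.27

Result:
name  | amount 
------+--------
Dave  | 1931.88
Alice | 1519.63
Alice | 1798.58
Grace | NULL   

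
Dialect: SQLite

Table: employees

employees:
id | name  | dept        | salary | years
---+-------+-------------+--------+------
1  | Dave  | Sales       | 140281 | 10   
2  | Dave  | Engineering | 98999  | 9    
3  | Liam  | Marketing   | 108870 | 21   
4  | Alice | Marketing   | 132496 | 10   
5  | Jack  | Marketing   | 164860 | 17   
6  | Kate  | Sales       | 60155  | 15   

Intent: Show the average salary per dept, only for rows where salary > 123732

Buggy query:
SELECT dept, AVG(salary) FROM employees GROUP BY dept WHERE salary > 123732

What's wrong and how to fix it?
Bug: Row-level WHERE must come before GROUP BY in the clause order

Fix: Place WHERE between FROM and GROUP BY

Corrected query:
SELECT dept, AVG(salary) FROM employees WHERE salary > 123732 GROUP BY dept

Result:
dept      | AVG(salary)
----------+------------
Marketing | 148678     
Sales     | 140281     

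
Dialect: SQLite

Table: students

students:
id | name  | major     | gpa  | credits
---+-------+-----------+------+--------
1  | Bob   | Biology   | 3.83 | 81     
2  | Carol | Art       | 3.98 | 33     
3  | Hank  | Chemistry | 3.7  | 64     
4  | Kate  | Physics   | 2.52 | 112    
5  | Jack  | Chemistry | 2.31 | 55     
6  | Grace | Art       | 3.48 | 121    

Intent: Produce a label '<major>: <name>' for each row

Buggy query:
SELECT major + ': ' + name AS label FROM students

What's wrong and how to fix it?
Bug: SQLite uses || for string concatenation; + coerces text to numbers (yielding 0)

Fix: Use the || operator for string concatenation

Corrected query:
SELECT major || ': ' || name AS label FROM students

Result:
label          
---------------
Biology: Bob   
Art: Carol     
Chemistry: Hank
Physics: Kate  
Chemistry: Jack
Art: Grace     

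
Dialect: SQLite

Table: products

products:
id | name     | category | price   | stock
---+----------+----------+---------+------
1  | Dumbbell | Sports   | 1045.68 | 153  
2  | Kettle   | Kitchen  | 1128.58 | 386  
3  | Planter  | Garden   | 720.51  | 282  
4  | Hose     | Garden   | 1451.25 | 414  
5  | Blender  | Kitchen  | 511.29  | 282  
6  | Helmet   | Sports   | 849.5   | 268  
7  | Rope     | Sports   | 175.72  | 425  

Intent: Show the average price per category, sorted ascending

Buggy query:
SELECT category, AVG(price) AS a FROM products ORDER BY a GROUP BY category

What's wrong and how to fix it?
Bug: GROUP BY must precede ORDER BY

Fix: Move ORDER BY to the end, after GROUP BY

Corrected query:
SELECT category, AVG(price) AS a FROM products GROUP BY category ORDER BY a

Result:
category | a      
---------+--------
Sports   | 690.3  
Kitchen  | 819.935
Garden   | 1085.88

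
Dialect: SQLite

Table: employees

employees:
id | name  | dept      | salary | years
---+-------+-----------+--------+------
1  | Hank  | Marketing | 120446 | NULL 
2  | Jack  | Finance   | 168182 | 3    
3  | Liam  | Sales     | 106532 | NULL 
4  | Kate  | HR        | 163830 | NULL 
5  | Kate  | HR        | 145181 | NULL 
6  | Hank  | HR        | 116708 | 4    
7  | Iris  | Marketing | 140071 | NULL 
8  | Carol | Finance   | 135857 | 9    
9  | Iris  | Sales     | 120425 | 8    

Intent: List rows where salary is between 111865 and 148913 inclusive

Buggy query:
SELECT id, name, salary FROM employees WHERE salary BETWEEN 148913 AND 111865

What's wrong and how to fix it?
Bug: BETWEEN expects the lower bound first; with 148913 AND 111865 the range is empty

Fix: Swap the bounds so the smaller value comes first

Corrected query:
SELECT id, name, salary FROM employees WHERE salary BETWEEN 111865 AND 148913

Result:
id | name  | salary
---+-------+-------
1  | Hank  | 120446
5  | Kate  | 145181
6  | Hank  | 116708
7  | Iris  | 140071
8  | Carol | 135857
9  | Iris  | 120425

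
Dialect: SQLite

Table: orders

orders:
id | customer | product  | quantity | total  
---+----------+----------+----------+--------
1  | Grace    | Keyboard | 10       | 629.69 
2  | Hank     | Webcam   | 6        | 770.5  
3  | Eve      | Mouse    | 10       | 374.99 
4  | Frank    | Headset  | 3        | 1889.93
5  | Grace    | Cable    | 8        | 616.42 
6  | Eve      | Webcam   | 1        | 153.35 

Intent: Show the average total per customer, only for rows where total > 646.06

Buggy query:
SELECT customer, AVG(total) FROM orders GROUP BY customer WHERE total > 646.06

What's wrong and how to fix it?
Bug: WHERE cannot follow GROUP BY

Fix: Place WHERE between FROM and GROUP BY

Corrected query:
SELECT customer, AVG(total) FROM orders WHERE total > 646.06 GROUP BY customer

Result:
customer | AVG(total)
---------+-----------
Frank    | 1889.93   
Hank     | 770.5     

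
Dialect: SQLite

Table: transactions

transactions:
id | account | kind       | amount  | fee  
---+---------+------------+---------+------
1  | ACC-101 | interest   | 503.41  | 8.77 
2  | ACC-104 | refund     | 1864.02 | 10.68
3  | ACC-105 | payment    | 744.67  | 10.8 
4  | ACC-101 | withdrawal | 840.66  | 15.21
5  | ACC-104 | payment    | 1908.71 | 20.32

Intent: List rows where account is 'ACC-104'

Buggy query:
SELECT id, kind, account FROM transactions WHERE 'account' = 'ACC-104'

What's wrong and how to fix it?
Bug: 'account' in single quotes is a string literal, not the column; the comparison is literal-vs-literal and never true

Fix: Reference the column as account without single quotes

Corrected query:
SELECT id, kind, account FROM transactions WHERE account = 'ACC-104'

Result:
id | kind    | account
---+---------+--------
2  | refund  | ACC-104
5  | payment | ACC-104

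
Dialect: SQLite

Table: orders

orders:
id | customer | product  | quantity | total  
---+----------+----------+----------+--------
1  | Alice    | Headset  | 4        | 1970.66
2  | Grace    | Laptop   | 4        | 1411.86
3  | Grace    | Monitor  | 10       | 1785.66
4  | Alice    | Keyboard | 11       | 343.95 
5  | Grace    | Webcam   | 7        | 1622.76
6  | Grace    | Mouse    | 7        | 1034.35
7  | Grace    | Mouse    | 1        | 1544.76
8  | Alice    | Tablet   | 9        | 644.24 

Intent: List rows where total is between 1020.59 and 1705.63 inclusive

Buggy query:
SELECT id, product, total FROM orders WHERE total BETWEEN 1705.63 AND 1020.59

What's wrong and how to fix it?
Bug: BETWEEN expects the lower bound first; with 1705.63 AND 1020.59 the range is empty

Fix: Swap the bounds so the smaller value comes first

Corrected query:
SELECT id, product, total FROM orders WHERE total BETWEEN 1020.59 AND 1705.63

Result:
id | product | total  
---+---------+--------
2  | Laptop  | 1411.86
5  | Webcam  | 1622.76
6  | Mouse   | 1034.35
7  | Mouse   | 1544.76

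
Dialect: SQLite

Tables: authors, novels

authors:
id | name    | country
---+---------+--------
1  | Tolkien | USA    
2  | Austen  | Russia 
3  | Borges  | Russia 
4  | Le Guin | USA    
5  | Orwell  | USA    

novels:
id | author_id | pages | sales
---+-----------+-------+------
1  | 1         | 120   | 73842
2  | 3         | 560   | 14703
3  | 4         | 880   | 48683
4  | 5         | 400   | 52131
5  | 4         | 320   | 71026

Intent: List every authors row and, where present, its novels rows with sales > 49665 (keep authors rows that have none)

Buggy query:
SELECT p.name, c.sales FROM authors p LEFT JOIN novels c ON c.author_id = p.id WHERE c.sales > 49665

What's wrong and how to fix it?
Bug: Filtering c.sales in WHERE discards the NULL rows produced by LEFT JOIN, turning it into an inner join

Fix: Move the right-table condition into the ON clause so unmatched parents are kept

Corrected query:
SELECT p.name, c.sales FROM authors p LEFT JOIN novels c ON c.author_id = p.id AND c.sales > 49665

Result:
name    | sales
--------+------
Tolkien | 73842
Austen  | NULL 
Borges  | NULL 
Le Guin | 71026
Orwell  | 52131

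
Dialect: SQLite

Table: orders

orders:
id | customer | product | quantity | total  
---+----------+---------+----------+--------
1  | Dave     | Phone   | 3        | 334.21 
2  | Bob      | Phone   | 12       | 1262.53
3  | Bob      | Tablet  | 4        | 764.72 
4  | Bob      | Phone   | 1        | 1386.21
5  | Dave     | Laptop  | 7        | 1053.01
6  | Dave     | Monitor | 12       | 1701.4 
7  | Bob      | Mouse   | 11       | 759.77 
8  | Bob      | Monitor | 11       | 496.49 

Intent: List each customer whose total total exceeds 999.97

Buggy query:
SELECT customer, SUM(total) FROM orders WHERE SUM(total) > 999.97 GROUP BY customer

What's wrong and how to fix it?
Bug: Aggregate functions cannot appear in a WHERE clause

Fix: Move the aggregate condition to a HAVING clause

Corrected query:
SELECT customer, SUM(total) FROM orders GROUP BY customer HAVING SUM(total) > 999.97

Result:
customer | SUM(total)
---------+-----------
Bob      | 4669.72   
Dave     | 3088.62   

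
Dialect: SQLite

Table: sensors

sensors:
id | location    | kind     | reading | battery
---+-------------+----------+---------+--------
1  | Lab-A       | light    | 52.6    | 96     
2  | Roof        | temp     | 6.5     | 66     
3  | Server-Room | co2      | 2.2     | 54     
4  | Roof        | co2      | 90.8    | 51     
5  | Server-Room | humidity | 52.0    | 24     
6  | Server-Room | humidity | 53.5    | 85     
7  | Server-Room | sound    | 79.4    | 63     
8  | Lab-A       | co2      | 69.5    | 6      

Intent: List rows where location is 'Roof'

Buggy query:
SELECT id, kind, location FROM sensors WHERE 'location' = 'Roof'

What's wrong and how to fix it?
Bug: Single quotes denote string literals in SQL; the column name is being compared as a constant string

Fix: Reference the column as location without single quotes

Corrected query:
SELECT id, kind, location FROM sensors WHERE location = 'Roof'

Result:
id | kind | location
---+------+---------
2  | temp | Roof    
4  | co2  | Roof    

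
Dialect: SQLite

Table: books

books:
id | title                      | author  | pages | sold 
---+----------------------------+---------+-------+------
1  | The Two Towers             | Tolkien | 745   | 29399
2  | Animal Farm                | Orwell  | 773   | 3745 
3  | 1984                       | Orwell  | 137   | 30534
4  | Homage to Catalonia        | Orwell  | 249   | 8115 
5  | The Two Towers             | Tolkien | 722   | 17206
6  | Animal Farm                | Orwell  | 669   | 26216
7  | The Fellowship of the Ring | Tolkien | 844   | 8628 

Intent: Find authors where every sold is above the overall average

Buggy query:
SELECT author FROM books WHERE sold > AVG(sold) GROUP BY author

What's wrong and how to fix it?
Bug: AVG() is an aggregate; it can't sit directly in WHERE

Fix: Compute the overall average in a scalar subquery and compare each group's MIN against it in HAVING

Corrected query:
SELECT author FROM books GROUP BY author HAVING MIN(sold) > (SELECT AVG(sold) FROM books)

Result:
(no rows)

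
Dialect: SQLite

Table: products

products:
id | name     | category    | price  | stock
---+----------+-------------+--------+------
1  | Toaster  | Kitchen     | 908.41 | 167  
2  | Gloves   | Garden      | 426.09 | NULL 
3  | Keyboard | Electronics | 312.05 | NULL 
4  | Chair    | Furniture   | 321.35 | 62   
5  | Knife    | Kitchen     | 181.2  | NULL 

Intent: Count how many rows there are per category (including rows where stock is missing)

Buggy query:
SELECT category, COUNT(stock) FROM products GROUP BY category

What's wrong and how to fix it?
Bug: COUNT(stock) skips NULLs, so groups with missing stock are undercounted

Fix: Replace COUNT(stock) with COUNT(*)

Corrected query:
SELECT category, COUNT(*) FROM products GROUP BY category

Result:
category    | COUNT(*)
------------+---------
Electronics | 1       
Furniture   | 1       
Garden      | 1       
Kitchen     | 2       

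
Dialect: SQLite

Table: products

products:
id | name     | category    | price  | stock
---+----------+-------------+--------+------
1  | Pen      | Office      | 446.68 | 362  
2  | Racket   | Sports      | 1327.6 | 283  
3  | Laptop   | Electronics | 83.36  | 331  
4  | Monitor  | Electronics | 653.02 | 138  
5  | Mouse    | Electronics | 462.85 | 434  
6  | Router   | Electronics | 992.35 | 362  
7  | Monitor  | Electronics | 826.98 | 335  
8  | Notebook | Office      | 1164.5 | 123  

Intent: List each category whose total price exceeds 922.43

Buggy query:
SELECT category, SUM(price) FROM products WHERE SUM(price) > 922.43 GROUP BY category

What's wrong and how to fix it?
Bug: WHERE runs before GROUP BY, so aggregates aren't available there

Fix: Move the aggregate condition to a HAVING clause

Corrected query:
SELECT category, SUM(price) FROM products GROUP BY category HAVING SUM(price) > 922.43

Result:
category    | SUM(price)
------------+-----------
Electronics | 3018.56   
Office      | 1611.18   
Sports      | 1327.6    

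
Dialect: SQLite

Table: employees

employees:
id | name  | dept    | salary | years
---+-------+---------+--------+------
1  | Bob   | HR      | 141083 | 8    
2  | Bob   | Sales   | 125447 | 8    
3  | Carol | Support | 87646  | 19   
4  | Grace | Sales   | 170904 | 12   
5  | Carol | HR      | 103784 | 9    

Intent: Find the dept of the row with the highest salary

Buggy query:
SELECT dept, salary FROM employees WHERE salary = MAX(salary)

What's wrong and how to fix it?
Bug: WHERE is evaluated per row; an aggregate over the whole table isn't defined there

Fix: Wrap MAX in a scalar subquery so WHERE compares against a single value

Corrected query:
SELECT dept, salary FROM employees WHERE salary = (SELECT MAX(salary) FROM employees)

Result:
dept  | salary
------+-------
Sales | 170904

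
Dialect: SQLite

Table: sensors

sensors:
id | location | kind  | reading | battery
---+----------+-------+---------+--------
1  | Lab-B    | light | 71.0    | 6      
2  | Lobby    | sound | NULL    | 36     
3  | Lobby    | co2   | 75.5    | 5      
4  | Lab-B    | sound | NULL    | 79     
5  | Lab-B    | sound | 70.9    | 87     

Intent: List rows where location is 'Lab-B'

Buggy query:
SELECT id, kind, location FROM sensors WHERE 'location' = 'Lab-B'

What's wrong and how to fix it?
Bug: Single quotes denote string literals in SQL; the column name is being compared as a constant string

Fix: Reference the column as location without single quotes

Corrected query:
SELECT id, kind, location FROM sensors WHERE location = 'Lab-B'

Result:
id | kind  | location
---+-------+---------
1  | light | Lab-B   
4  | sound | Lab-B   
5  | sound | Lab-B   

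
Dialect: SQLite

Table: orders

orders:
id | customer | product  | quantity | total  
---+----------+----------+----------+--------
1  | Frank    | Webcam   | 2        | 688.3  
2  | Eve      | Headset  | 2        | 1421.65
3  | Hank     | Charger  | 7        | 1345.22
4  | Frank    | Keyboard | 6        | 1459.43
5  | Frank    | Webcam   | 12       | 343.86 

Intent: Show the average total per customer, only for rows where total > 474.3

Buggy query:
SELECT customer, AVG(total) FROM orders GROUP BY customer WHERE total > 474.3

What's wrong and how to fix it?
Bug: Row-level WHERE must come before GROUP BY in the clause order

Fix: Place WHERE between FROM and GROUP BY

Corrected query:
SELECT customer, AVG(total) FROM orders WHERE total > 474.3 GROUP BY customer

Result:
customer | AVG(total)
---------+-----------
Eve      | 1421.65   
Frank    | 1073.865  
Hank     | 1345.22   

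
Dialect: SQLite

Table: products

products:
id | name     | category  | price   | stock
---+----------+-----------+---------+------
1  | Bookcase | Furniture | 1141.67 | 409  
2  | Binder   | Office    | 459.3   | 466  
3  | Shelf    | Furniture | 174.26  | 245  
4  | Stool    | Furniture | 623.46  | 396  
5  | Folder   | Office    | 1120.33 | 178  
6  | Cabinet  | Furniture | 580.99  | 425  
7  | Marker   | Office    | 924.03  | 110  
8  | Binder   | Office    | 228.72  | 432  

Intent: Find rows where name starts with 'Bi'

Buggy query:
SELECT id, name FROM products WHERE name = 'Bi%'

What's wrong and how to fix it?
Bug: Wildcards only work with LIKE; '=' treats '%' as a literal character

Fix: Replace '=' with LIKE so 'Bi%' is treated as a pattern

Corrected query:
SELECT id, name FROM products WHERE name LIKE 'Bi%'

Result:
id | name  
---+-------
2  | Binder
8  | Binder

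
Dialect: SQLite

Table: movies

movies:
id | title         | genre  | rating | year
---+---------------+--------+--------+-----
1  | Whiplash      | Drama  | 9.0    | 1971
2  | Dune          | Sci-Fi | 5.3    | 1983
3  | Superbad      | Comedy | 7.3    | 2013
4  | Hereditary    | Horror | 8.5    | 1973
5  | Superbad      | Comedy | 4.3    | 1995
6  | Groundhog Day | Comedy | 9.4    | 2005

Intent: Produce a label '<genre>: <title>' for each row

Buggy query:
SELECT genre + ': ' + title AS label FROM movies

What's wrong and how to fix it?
Bug: SQLite uses || for string concatenation; + coerces text to numbers (yielding 0)

Fix: Replace + with || to concatenate text

Corrected query:
SELECT genre || ': ' || title AS label FROM movies

Result:
label                
---------------------
Drama: Whiplash      
Sci-Fi: Dune         
Comedy: Superbad     
Horror: Hereditary   
Comedy: Superbad     
Comedy: Groundhog Day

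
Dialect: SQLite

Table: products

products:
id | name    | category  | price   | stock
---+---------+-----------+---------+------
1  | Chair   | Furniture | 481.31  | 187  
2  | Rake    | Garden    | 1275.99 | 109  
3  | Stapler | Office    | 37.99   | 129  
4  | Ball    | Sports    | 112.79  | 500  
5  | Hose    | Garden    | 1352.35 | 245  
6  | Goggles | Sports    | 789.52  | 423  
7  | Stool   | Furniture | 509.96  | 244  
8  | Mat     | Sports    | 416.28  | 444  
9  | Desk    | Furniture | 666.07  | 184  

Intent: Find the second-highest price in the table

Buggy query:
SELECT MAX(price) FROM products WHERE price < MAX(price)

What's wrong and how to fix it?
Bug: The inner MAX is an aggregate inside WHERE, which is not allowed

Fix: Put the inner MAX in a scalar subquery

Corrected query:
SELECT MAX(price) FROM products WHERE price < (SELECT MAX(price) FROM products)

Result:
MAX(price)
----------
1275.99   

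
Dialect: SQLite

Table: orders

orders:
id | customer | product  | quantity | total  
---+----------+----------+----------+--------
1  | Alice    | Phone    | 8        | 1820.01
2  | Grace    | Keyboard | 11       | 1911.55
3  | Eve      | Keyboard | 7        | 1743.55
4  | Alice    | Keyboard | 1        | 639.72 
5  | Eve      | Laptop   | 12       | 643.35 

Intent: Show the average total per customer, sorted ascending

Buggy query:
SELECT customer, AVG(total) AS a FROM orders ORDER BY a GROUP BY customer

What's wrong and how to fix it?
Bug: GROUP BY must precede ORDER BY

Fix: Move ORDER BY to the end, after GROUP BY

Corrected query:
SELECT customer, AVG(total) AS a FROM orders GROUP BY customer ORDER BY a

Result:
customer | a       
---------+---------
Eve      | 1193.45 
Alice    | 1229.865
Grace    | 1911.55 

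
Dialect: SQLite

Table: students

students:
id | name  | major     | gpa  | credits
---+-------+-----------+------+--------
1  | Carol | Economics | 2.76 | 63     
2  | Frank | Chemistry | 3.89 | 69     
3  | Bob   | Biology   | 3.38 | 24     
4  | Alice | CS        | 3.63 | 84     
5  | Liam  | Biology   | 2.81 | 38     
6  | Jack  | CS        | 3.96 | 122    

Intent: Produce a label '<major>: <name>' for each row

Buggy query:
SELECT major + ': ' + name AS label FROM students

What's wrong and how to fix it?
Bug: '+' is numeric addition; on text columns SQLite converts them to 0 instead of concatenating

Fix: Replace + with || to concatenate text

Corrected query:
SELECT major || ': ' || name AS label FROM students

Result:
label           
----------------
Economics: Carol
Chemistry: Frank
Biology: Bob    
CS: Alice       
Biology: Liam   
CS: Jack        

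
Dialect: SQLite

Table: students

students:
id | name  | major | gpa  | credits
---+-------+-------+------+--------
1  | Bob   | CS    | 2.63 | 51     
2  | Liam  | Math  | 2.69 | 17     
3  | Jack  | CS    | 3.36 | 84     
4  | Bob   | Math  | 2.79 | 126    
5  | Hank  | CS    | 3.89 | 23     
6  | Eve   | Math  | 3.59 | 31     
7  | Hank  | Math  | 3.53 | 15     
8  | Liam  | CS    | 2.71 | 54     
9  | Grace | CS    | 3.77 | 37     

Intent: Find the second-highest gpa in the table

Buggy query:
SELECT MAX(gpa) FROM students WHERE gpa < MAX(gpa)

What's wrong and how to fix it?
Bug: The inner MAX is an aggregate inside WHERE, which is not allowed

Fix: Compute the overall MAX in a subquery, then take MAX of rows below it

Corrected query:
SELECT MAX(gpa) FROM students WHERE gpa < (SELECT MAX(gpa) FROM students)

Result:
MAX(gpa)
--------
3.77    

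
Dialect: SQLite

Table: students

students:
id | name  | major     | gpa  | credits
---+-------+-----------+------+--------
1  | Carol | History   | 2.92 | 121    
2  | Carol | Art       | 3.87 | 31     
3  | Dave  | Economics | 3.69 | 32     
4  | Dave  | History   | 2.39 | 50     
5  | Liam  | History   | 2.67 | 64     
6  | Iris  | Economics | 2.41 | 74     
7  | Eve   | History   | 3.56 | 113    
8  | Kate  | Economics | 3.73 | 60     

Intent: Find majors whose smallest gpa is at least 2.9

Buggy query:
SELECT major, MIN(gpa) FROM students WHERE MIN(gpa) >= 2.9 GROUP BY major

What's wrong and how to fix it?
Bug: Aggregates like MIN are computed per group after WHERE runs

Fix: Replace WHERE with HAVING after the GROUP BY

Corrected query:
SELECT major, MIN(gpa) FROM students GROUP BY major HAVING MIN(gpa) >= 2.9

Result:
major | MIN(gpa)
------+---------
Art   | 3.87    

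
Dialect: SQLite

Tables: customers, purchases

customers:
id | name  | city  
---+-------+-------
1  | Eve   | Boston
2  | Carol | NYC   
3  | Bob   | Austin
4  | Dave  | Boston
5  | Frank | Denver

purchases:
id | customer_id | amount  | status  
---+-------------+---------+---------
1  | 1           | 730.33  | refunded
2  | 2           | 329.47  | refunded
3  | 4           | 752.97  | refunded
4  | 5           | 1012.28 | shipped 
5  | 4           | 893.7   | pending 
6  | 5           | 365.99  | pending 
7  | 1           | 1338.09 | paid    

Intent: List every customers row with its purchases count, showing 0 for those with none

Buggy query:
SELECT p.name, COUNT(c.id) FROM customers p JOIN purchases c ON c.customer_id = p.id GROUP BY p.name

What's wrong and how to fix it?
Bug: An inner join excludes parents with zero children

Fix: Switch to LEFT JOIN to retain unmatched parent rows

Corrected query:
SELECT p.name, COUNT(c.id) FROM customers p LEFT JOIN purchases c ON c.customer_id = p.id GROUP BY p.name

Result:
name  | COUNT(c.id)
------+------------
Bob   | 0          
Carol | 1          
Dave  | 2          
Eve   | 2          
Frank | 2          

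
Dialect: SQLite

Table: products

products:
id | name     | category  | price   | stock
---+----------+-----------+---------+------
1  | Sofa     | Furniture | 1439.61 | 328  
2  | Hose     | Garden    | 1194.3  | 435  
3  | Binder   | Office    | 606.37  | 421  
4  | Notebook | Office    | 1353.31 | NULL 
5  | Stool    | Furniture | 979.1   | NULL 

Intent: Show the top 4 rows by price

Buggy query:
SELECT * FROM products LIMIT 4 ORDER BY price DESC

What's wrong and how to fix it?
Bug: LIMIT must come after ORDER BY

Fix: Swap the clauses: ORDER BY first, then LIMIT

Corrected query:
SELECT * FROM products ORDER BY price DESC LIMIT 4

Result:
id | name     | category  | price   | stock
---+----------+-----------+---------+------
1  | Sofa     | Furniture | 1439.61 | 328  
4  | Notebook | Office    | 1353.31 | NULL 
2  | Hose     | Garden    | 1194.3  | 435  
5  | Stool    | Furniture | 979.1   | NULL 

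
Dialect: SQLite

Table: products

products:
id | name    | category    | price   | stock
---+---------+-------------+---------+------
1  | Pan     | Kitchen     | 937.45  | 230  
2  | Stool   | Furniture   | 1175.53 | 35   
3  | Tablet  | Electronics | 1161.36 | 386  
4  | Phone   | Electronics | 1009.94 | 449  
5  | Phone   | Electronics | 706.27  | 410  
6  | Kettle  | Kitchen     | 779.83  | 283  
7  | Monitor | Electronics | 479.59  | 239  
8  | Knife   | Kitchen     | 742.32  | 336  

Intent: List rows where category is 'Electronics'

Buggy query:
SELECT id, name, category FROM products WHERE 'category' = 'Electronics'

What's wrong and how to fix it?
Bug: 'category' in single quotes is a string literal, not the column; the comparison is literal-vs-literal and never true

Fix: Reference the column as category without single quotes

Corrected query:
SELECT id, name, category FROM products WHERE category = 'Electronics'

Result:
id | name    | category   
---+---------+------------
3  | Tablet  | Electronics
4  | Phone   | Electronics
5  | Phone   | Electronics
7  | Monitor | Electronics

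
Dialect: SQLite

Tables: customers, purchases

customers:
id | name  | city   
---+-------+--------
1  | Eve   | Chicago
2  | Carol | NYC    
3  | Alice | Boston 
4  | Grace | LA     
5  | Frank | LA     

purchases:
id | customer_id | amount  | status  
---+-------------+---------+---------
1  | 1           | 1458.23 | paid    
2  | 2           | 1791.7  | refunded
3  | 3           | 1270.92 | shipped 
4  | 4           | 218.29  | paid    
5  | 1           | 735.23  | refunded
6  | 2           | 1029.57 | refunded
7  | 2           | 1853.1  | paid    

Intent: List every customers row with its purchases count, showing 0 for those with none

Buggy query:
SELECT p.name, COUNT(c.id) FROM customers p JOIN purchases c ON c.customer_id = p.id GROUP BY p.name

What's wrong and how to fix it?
Bug: INNER JOIN drops customers rows that have no matching purchases rows

Fix: Switch to LEFT JOIN to retain unmatched parent rows

Corrected query:
SELECT p.name, COUNT(c.id) FROM customers p LEFT JOIN purchases c ON c.customer_id = p.id GROUP BY p.name

Result:
name  | COUNT(c.id)
------+------------
Alice | 1          
Carol | 3          
Eve   | 2          
Frank | 0          
Grace | 1          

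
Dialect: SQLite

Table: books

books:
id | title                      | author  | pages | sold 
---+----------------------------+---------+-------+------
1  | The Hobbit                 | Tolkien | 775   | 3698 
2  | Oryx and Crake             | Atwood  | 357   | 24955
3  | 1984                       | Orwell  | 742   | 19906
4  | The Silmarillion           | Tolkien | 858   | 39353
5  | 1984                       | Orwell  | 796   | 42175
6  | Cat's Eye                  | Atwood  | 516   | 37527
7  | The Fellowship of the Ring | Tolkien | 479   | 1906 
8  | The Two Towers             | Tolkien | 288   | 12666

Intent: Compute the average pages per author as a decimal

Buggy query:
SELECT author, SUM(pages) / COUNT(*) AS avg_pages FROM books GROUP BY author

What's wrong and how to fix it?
Bug: Both operands are integers, so '/' performs integer division and truncates

Fix: Cast one side to REAL so the division keeps the fractional part

Corrected query:
SELECT author, SUM(pages) * 1.0 / COUNT(*) AS avg_pages FROM books GROUP BY author

Result:
author  | avg_pages
--------+----------
Atwood  | 436.5    
Orwell  | 769      
Tolkien | 600      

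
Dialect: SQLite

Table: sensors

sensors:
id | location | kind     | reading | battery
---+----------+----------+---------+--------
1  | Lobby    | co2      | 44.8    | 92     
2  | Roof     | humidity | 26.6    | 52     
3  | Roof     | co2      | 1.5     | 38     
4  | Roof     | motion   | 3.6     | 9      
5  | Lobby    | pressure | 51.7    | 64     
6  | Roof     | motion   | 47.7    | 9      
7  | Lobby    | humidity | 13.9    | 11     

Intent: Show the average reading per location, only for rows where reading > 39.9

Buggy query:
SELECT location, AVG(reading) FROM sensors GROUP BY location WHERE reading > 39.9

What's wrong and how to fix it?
Bug: WHERE cannot follow GROUP BY

Fix: Place WHERE between FROM and GROUP BY

Corrected query:
SELECT location, AVG(reading) FROM sensors WHERE reading > 39.9 GROUP BY location

Result:
location | AVG(reading)
---------+-------------
Lobby    | 48.25       
Roof     | 47.7        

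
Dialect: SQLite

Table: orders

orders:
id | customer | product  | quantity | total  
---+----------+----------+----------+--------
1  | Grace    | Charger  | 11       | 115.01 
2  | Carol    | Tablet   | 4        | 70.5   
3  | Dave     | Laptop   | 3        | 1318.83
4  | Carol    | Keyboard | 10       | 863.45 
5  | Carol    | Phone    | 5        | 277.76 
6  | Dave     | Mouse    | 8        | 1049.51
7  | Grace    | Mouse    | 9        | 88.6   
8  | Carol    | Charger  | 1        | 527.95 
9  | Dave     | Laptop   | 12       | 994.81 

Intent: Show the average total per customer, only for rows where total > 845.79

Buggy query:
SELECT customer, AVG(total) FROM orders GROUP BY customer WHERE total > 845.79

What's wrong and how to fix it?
Bug: Row-level WHERE must come before GROUP BY in the clause order

Fix: Place WHERE between FROM and GROUP BY

Corrected query:
SELECT customer, AVG(total) FROM orders WHERE total > 845.79 GROUP BY customer

Result:
customer | AVG(total)
---------+-----------
Carol    | 863.45    
Dave     | 1121.05   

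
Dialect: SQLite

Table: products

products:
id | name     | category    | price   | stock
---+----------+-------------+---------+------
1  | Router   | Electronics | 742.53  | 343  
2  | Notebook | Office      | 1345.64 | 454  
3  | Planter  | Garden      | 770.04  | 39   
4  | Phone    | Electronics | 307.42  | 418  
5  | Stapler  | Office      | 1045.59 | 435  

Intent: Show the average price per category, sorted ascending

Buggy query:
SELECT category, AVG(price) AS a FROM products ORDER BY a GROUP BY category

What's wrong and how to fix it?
Bug: ORDER BY appears before GROUP BY; SQL clause order requires GROUP BY first

Fix: Move ORDER BY to the end, after GROUP BY

Corrected query:
SELECT category, AVG(price) AS a FROM products GROUP BY category ORDER BY a

Result:
category    | a       
------------+---------
Electronics | 524.975 
Garden      | 770.04  
Office      | 1195.615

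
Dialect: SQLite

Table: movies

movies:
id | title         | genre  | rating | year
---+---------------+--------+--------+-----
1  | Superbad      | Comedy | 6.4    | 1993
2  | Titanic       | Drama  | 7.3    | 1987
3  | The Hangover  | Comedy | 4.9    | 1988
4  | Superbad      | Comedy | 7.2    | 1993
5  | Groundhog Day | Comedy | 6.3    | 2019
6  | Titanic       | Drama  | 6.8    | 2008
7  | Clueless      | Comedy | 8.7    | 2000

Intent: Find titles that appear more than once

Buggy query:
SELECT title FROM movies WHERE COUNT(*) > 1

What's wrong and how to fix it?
Bug: WHERE can't reference COUNT(*); aggregates are computed after WHERE

Fix: Group first, then use HAVING for the count condition

Corrected query:
SELECT title FROM movies GROUP BY title HAVING COUNT(*) > 1

Result:
title   
--------
Superbad
Titanic 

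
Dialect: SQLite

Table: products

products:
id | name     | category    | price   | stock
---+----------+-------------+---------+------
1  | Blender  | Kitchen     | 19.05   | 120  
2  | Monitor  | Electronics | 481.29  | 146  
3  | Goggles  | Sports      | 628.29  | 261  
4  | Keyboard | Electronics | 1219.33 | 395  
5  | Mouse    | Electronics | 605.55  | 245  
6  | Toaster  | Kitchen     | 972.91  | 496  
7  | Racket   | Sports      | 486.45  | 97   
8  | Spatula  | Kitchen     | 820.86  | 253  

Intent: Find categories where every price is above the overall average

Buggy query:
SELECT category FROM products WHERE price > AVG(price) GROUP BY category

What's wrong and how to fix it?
Bug: WHERE evaluates per row before aggregation, so AVG() is unavailable

Fix: Compute the overall average in a scalar subquery and compare each group's MIN against it in HAVING

Corrected query:
SELECT category FROM products GROUP BY category HAVING MIN(price) > (SELECT AVG(price) FROM products)

Result:
(no rows)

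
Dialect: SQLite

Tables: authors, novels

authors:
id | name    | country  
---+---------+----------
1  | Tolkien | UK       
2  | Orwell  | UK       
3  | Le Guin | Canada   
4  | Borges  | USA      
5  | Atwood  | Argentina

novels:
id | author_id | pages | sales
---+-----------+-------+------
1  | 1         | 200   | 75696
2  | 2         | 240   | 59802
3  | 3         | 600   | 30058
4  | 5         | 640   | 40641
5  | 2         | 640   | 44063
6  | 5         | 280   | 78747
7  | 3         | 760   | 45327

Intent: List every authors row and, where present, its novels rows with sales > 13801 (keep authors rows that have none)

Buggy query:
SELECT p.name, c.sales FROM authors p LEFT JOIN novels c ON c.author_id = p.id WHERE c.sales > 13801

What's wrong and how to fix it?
Bug: A WHERE condition on the right-hand table after LEFT JOIN drops unmatched parents

Fix: Put 'c.sales > 13801' in the JOIN's ON clause instead of WHERE

Corrected query:
SELECT p.name, c.sales FROM authors p LEFT JOIN novels c ON c.author_id = p.id AND c.sales > 13801

Result:
name    | sales
--------+------
Tolkien | 75696
Orwell  | 44063
Orwell  | 59802
Le Guin | 30058
Le Guin | 45327
Borges  | NULL 
Atwood  | 40641
Atwood  | 78747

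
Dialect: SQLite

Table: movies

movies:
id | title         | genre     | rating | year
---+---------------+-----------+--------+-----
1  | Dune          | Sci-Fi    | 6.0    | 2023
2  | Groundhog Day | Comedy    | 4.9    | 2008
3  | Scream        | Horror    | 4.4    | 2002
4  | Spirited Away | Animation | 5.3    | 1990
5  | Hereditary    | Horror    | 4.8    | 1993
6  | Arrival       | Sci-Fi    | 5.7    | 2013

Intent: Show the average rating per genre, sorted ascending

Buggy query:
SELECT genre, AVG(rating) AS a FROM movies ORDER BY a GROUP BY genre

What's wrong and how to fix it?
Bug: GROUP BY must precede ORDER BY

Fix: Move ORDER BY to the end, after GROUP BY

Corrected query:
SELECT genre, AVG(rating) AS a FROM movies GROUP BY genre ORDER BY a

Result:
genre     | a   
----------+-----
Horror    | 4.6 
Comedy    | 4.9 
Animation | 5.3 
Sci-Fi    | 5.85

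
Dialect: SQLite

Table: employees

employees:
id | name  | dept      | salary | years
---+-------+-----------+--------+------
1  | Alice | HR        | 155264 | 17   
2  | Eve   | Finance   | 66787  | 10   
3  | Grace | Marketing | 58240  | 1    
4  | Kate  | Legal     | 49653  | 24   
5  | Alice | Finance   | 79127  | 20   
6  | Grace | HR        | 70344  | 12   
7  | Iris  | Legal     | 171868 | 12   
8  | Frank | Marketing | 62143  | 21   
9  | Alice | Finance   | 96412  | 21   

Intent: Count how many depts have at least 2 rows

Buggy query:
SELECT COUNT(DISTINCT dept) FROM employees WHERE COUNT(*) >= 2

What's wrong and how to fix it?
Bug: WHERE filters individual rows, not groups, so a group-level COUNT is invalid there

Fix: Group first with HAVING COUNT(*) >= 2, then COUNT the resulting groups

Corrected query:
SELECT COUNT(*) FROM (SELECT dept FROM employees GROUP BY dept HAVING COUNT(*) >= 2)

Result:
COUNT(*)
--------
4       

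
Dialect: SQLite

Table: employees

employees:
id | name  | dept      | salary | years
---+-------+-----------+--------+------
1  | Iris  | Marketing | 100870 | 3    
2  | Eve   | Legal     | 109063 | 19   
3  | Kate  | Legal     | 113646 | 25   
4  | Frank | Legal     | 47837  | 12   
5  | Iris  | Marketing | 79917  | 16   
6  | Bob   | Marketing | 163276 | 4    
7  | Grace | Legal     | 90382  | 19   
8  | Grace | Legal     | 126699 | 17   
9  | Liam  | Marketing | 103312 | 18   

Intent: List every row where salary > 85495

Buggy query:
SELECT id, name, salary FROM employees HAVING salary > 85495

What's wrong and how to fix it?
Bug: HAVING filters the output of aggregation, but this query has no GROUP BY and no aggregate functions, so SQLite rejects it (HAVING clause on a non-aggregate query); the condition here is per row

Fix: Use WHERE for row-level filtering

Corrected query:
SELECT id, name, salary FROM employees WHERE salary > 85495

Result:
id | name  | salary
---+-------+-------
1  | Iris  | 100870
2  | Eve   | 109063
3  | Kate  | 113646
6  | Bob   | 163276
7  | Grace | 90382 
8  | Grace | 126699
9  | Liam  | 103312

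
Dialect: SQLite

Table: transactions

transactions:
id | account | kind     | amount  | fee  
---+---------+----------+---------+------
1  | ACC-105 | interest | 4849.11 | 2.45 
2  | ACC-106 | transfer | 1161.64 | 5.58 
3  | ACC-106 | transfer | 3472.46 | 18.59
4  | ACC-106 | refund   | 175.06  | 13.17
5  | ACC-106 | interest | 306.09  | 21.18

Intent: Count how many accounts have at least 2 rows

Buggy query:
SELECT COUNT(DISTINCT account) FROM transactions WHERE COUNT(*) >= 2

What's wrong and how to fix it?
Bug: COUNT(*) cannot appear in WHERE; the per-group count doesn't exist yet

Fix: Use a subquery that GROUPs and filters with HAVING, then count its rows

Corrected query:
SELECT COUNT(*) FROM (SELECT account FROM transactions GROUP BY account HAVING COUNT(*) >= 2)

Result:
COUNT(*)
--------
1       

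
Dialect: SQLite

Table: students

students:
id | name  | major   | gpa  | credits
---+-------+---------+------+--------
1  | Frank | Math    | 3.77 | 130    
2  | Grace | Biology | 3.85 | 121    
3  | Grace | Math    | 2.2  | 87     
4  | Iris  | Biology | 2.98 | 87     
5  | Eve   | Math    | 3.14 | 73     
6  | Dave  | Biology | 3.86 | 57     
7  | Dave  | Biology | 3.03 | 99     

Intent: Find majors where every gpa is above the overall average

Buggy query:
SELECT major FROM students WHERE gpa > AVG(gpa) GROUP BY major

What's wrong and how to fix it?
Bug: WHERE evaluates per row before aggregation, so AVG() is unavailable

Fix: Use a subquery for AVG and a HAVING MIN(...) filter so the condition holds for every row in the group

Corrected query:
SELECT major FROM students GROUP BY major HAVING MIN(gpa) > (SELECT AVG(gpa) FROM students)

Result:
(no rows)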